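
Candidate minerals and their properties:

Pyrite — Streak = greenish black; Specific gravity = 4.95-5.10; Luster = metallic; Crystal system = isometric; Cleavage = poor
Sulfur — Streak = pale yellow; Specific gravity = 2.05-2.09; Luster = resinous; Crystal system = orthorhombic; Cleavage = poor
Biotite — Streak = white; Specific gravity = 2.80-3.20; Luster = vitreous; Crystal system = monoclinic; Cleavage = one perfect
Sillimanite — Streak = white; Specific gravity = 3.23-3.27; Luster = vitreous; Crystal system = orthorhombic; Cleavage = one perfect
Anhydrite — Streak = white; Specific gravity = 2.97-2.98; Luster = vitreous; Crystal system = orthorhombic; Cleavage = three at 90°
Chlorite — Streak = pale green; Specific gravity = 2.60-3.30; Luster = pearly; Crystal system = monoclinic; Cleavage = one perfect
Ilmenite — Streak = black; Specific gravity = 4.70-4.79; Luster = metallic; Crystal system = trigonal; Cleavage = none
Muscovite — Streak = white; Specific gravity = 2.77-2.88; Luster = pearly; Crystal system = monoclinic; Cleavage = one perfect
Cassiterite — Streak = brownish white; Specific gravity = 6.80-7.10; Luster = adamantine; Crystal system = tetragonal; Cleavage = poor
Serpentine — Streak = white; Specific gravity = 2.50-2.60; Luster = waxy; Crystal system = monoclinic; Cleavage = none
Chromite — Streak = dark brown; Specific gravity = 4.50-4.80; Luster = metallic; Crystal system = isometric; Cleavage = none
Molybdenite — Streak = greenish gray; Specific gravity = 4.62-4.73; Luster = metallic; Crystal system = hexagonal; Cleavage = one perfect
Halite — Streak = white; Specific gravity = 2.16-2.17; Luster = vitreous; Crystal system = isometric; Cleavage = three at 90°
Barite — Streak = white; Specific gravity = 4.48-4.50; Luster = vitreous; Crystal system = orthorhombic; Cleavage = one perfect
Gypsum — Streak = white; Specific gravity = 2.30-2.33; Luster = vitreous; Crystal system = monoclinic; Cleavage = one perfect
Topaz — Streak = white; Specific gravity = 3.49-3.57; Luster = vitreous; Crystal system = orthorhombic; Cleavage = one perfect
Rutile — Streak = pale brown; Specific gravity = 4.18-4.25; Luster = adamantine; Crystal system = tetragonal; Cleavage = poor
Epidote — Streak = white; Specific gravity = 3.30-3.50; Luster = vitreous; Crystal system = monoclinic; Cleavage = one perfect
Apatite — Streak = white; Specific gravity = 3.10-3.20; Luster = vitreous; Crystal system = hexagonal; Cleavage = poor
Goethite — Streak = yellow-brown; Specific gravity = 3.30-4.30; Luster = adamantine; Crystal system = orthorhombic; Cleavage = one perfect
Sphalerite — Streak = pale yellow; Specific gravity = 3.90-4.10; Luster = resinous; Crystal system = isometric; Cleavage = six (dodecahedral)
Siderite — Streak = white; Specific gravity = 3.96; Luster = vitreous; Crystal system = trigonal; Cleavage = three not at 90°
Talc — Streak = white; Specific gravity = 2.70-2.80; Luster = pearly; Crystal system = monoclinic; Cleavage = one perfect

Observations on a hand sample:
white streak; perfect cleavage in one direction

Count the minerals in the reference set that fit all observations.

White streak: Biotite, Sillimanite, Anhydrite, Muscovite, Serpentine, Halite, Barite, Gypsum, Topaz, Epidote, Apatite, Siderite, Talc remain.
Perfect cleavage in one direction rules out Anhydrite, Serpentine, Halite, Apatite, Siderite.
The minerals that satisfy all observations are Barite, Biotite, Epidote, Gypsum, Muscovite, Sillimanite, Talc, Topaz.
That is 8 minerals.

8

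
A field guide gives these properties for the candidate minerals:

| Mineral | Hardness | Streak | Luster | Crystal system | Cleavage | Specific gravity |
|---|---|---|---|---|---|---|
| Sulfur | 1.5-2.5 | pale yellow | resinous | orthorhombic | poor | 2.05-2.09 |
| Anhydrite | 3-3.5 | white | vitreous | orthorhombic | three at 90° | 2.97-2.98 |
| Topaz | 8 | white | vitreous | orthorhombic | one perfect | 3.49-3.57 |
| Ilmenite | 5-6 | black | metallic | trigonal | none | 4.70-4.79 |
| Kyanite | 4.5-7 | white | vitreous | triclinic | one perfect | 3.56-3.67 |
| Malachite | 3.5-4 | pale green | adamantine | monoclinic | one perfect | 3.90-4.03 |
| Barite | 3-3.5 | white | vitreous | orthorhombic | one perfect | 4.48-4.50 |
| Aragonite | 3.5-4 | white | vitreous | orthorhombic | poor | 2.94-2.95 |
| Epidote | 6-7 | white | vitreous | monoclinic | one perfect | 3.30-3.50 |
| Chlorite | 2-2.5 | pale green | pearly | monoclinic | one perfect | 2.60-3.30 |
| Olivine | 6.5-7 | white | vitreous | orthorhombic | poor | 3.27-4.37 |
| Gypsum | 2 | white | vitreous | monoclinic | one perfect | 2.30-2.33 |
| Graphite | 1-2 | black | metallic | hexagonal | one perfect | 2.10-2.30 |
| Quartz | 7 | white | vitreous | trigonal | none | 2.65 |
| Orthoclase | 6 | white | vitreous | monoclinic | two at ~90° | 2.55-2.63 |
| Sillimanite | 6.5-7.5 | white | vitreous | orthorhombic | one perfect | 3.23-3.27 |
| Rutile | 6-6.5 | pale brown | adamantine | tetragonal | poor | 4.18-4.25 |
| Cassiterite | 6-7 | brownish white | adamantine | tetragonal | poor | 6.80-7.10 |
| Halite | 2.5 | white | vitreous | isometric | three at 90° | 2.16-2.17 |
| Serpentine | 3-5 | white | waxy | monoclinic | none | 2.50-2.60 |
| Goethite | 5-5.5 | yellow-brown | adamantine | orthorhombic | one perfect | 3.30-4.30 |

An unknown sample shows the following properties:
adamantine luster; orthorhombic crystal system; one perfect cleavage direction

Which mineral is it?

Adamantine luster — narrows the field to Malachite, Rutile, Cassiterite, Goethite.
Orthorhombic crystal system — Goethite remains.
One perfect cleavage direction — no further eliminations.
The only mineral consistent with every observation is Goethite.

Goethite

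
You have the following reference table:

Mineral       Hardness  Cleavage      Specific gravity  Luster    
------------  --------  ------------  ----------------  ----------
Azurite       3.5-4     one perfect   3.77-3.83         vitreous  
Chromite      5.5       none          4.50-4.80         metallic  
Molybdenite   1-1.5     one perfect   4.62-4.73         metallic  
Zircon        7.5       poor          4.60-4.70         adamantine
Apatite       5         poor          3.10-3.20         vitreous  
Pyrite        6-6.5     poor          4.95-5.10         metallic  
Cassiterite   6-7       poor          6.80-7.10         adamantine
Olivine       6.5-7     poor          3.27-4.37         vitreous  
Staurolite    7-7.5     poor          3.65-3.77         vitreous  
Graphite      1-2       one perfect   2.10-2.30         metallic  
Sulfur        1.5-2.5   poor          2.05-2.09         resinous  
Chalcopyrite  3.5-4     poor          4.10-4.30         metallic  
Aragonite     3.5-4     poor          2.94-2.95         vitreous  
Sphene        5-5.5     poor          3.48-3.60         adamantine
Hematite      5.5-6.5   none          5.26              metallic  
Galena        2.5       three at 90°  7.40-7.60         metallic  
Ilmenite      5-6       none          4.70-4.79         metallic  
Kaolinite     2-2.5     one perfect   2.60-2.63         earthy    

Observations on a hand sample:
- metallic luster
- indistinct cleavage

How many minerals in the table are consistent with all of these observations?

Metallic luster: leaves Chromite, Molybdenite, Pyrite, Graphite, Chalcopyrite, Hematite, Galena, Ilmenite.
Indistinct cleavage: Pyrite, Chalcopyrite remain.
Remaining candidates: Chalcopyrite, Pyrite.
That is 2 minerals.

2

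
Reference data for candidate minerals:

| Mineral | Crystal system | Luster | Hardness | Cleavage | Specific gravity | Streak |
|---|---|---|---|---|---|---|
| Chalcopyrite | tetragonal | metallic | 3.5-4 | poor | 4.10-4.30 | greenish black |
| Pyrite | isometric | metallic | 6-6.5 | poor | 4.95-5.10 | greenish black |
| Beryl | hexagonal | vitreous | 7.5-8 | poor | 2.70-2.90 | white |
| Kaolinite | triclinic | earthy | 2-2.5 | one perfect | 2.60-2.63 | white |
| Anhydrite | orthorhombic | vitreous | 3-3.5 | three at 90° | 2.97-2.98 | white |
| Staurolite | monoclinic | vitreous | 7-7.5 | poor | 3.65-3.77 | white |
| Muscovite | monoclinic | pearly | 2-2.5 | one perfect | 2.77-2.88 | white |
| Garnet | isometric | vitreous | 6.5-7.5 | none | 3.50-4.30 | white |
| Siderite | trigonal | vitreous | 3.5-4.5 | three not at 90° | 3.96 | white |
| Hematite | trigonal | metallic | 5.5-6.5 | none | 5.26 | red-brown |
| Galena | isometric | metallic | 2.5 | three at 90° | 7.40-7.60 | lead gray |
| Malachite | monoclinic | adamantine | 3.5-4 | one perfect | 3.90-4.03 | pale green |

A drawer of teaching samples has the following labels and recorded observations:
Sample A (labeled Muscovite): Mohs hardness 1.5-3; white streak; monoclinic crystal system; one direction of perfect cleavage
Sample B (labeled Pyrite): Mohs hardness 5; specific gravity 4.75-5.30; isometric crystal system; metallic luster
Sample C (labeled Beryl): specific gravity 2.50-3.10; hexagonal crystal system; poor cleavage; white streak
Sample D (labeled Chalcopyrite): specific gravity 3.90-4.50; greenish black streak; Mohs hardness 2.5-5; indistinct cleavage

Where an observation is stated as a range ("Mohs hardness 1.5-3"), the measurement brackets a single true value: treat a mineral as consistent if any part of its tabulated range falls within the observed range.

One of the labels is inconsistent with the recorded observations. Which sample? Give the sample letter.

Sample A: observations are consistent with Muscovite.
Sample B: Mohs hardness 5 is outside the reference for Pyrite (hardness 6-6.5) — mislabeled.
Sample C: observations are consistent with Beryl.
Sample D: observations are consistent with Chalcopyrite.
Sample B is the mislabeled one.

B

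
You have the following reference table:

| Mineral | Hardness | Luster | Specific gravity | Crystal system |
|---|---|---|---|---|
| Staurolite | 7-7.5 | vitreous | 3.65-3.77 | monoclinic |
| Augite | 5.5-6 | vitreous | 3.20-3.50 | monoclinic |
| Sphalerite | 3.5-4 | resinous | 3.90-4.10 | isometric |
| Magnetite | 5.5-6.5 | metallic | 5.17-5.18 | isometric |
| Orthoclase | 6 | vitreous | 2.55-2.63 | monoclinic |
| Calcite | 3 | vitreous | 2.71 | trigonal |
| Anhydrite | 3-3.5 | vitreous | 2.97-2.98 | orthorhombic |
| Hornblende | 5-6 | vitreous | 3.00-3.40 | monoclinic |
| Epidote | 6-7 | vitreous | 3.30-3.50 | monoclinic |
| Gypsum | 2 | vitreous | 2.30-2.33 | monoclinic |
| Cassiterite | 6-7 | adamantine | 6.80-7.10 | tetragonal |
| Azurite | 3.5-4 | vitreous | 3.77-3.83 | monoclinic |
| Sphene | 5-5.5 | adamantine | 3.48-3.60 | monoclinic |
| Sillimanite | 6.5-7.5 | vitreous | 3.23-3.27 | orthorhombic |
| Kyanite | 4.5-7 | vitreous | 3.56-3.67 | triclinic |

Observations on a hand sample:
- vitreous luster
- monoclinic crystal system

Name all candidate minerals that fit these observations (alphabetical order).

Augite, Azurite, Epidote, Gypsum, Hornblende, Orthoclase, Staurolite

Vitreous luster rules out Sphalerite, Magnetite, Cassiterite, Sphene.
Monoclinic crystal system excludes Calcite, Anhydrite, Sillimanite, Kyanite.
Consistent with every observation: Augite, Azurite, Epidote, Gypsum, Hornblende, Orthoclase, Staurolite.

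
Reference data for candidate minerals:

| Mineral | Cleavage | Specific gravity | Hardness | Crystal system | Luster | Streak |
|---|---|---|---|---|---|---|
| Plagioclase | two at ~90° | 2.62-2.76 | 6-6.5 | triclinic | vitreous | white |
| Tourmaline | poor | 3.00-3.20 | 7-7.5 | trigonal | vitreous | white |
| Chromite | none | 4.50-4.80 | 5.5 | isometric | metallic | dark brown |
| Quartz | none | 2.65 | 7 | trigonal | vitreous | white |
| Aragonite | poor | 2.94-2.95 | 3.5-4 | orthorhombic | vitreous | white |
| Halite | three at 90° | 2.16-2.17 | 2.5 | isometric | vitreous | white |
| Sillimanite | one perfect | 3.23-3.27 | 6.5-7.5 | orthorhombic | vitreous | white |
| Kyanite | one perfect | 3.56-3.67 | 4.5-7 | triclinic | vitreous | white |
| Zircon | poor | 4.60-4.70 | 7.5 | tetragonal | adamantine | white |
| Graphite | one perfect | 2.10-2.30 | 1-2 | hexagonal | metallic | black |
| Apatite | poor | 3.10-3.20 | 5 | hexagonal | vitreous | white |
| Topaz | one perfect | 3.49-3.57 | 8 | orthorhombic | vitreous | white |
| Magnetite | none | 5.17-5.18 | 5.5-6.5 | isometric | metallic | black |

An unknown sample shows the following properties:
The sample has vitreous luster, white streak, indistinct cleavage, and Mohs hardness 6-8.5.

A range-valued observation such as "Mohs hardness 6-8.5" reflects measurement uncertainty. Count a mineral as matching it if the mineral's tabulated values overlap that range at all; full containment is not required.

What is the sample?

Tourmaline

Vitreous luster rules out Chromite, Zircon, Graphite, Magnetite.
White streak: consistent with all remaining minerals.
Indistinct cleavage: narrows the field to Tourmaline, Aragonite, Apatite.
Mohs hardness 6-8.5: Tourmaline remains.
Tourmaline is the sole remaining match.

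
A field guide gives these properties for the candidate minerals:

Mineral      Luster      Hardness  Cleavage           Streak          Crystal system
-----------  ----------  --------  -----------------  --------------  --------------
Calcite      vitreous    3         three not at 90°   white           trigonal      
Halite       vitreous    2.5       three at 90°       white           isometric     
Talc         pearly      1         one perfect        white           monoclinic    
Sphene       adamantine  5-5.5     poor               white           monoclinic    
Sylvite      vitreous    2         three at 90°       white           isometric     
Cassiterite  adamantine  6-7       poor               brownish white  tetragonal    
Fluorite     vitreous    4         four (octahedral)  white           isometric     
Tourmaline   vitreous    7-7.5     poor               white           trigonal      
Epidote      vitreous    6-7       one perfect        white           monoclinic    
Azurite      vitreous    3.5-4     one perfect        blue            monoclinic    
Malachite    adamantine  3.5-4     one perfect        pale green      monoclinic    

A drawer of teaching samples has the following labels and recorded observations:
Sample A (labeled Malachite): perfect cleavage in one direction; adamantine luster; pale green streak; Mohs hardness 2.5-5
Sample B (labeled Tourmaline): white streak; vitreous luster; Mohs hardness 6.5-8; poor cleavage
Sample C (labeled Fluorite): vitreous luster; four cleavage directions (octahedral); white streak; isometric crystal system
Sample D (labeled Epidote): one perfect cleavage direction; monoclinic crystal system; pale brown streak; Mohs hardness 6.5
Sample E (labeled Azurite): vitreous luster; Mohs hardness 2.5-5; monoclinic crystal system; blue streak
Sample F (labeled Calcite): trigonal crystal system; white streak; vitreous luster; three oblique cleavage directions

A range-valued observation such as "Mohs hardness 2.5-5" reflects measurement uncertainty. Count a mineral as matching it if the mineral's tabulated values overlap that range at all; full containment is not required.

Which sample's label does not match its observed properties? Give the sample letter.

D

Sample A: observations are consistent with Malachite.
Sample B: observations are consistent with Tourmaline.
Sample C: observations are consistent with Fluorite.
Sample D: pale brown streak is outside the reference for Epidote (white streak) — mislabeled.
Sample E: observations are consistent with Azurite.
Sample F: observations are consistent with Calcite.
Only sample D is inconsistent with its label.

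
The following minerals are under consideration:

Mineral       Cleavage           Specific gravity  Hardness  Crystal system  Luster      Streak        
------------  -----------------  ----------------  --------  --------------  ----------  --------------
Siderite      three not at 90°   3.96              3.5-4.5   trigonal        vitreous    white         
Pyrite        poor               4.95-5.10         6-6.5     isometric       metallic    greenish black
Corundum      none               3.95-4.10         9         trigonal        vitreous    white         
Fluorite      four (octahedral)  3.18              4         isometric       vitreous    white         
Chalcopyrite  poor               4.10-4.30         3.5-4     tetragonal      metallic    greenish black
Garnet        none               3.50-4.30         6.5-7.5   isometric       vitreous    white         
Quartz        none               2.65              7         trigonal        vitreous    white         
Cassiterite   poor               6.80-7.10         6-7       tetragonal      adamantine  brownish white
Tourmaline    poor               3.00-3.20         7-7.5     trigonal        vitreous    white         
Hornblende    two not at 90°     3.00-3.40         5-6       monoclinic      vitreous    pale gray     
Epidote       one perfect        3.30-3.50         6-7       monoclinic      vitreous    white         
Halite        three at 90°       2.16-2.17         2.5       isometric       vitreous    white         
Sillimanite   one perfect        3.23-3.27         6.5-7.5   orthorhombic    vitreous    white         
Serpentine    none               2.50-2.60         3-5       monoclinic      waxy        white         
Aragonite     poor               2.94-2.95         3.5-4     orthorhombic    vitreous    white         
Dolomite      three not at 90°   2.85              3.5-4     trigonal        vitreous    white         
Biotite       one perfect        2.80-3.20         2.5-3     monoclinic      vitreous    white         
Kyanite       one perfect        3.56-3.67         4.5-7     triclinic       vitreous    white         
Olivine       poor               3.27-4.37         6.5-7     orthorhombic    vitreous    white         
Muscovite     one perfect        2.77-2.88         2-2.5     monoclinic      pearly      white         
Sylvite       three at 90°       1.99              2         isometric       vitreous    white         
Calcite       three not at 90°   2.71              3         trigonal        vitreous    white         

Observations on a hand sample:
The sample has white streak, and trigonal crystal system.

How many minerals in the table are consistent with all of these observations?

White streak rules out Pyrite, Chalcopyrite, Cassiterite, Hornblende.
Trigonal crystal system: leaves Siderite, Corundum, Quartz, Tourmaline, Dolomite, Calcite.
Consistent with every observation: Calcite, Corundum, Dolomite, Quartz, Siderite, Tourmaline.
That is 6 minerals.

6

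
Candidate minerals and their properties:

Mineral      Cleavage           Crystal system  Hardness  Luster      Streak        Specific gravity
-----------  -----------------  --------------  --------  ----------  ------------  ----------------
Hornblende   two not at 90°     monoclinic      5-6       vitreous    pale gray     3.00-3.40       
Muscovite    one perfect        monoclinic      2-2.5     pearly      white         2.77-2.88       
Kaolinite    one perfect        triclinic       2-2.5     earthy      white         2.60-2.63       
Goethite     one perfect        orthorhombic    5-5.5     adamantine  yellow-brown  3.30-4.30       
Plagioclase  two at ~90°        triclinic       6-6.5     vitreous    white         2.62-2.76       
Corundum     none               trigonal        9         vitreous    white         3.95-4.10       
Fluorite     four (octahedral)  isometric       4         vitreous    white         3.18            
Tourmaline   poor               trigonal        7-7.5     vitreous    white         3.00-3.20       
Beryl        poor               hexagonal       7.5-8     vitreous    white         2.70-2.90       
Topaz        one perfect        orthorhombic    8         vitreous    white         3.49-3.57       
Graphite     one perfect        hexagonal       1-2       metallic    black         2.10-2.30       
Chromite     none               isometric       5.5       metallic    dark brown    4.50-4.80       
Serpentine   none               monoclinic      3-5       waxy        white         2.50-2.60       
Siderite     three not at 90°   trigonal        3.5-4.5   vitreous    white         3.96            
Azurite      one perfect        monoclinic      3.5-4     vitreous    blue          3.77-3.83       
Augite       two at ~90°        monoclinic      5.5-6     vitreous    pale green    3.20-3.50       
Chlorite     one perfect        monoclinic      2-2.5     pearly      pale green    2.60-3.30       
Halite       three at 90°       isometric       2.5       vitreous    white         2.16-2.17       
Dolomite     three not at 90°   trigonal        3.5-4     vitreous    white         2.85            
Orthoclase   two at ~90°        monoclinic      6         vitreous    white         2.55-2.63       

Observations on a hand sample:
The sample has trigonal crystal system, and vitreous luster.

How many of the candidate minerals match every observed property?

Trigonal crystal system: only Corundum, Tourmaline, Siderite, Dolomite remain.
Vitreous luster: all remaining candidates fit.
The minerals that satisfy all observations are Corundum, Dolomite, Siderite, Tourmaline.
That is 4 minerals.

4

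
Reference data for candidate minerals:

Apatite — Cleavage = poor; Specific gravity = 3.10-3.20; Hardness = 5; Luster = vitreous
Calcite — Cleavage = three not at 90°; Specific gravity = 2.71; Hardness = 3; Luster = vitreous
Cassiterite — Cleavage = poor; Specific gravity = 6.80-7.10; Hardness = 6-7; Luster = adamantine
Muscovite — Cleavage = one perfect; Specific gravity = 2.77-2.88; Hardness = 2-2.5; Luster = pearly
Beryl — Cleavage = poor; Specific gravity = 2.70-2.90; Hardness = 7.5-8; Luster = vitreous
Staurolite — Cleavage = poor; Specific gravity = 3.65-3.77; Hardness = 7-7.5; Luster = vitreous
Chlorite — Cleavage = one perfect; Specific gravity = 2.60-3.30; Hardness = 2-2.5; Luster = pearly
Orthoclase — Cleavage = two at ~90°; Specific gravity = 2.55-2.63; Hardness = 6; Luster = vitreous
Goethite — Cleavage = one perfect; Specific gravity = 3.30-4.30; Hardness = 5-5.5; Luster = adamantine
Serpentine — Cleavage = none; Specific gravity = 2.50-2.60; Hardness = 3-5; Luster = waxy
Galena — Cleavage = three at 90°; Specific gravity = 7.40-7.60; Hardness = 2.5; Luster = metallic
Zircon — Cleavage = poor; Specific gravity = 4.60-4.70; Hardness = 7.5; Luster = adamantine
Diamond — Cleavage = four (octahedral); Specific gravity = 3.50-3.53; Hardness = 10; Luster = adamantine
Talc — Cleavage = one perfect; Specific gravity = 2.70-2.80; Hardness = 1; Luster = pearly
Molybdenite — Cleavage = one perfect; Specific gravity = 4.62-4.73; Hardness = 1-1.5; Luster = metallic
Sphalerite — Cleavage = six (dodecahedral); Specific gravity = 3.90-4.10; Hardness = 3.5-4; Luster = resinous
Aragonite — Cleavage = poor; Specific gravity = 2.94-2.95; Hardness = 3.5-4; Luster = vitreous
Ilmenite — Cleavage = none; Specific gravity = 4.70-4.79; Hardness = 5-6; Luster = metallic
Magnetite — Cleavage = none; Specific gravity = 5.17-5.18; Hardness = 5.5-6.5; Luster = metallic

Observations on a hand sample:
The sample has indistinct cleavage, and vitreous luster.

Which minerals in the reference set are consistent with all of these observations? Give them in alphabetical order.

Apatite, Aragonite, Beryl, Staurolite

Indistinct cleavage — only Apatite, Cassiterite, Beryl, Staurolite, Zircon, Aragonite remain.
Vitreous luster excludes Cassiterite, Zircon.
Remaining candidates: Apatite, Aragonite, Beryl, Staurolite.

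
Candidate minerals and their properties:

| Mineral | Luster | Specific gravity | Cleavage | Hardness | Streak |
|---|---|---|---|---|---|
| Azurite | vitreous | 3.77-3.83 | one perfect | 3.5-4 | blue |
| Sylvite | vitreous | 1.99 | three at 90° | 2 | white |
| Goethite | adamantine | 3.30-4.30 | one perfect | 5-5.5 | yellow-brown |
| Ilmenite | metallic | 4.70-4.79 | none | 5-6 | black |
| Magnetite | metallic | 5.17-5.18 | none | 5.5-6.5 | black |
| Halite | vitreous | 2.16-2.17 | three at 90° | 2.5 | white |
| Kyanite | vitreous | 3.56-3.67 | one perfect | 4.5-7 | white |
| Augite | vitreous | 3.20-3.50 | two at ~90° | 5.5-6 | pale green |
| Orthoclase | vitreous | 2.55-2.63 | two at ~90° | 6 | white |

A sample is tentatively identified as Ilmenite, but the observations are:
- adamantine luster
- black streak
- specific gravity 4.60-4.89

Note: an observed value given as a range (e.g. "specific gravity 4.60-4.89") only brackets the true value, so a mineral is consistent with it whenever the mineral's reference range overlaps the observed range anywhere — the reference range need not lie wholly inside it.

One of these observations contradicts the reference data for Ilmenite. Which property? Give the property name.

Adamantine luster: Ilmenite has metallic luster — does not match.
Black streak: Ilmenite has black streak — consistent.
Specific gravity 4.60-4.89: Ilmenite has SG 4.70-4.79 — consistent.
Only the luster is inconsistent.

luster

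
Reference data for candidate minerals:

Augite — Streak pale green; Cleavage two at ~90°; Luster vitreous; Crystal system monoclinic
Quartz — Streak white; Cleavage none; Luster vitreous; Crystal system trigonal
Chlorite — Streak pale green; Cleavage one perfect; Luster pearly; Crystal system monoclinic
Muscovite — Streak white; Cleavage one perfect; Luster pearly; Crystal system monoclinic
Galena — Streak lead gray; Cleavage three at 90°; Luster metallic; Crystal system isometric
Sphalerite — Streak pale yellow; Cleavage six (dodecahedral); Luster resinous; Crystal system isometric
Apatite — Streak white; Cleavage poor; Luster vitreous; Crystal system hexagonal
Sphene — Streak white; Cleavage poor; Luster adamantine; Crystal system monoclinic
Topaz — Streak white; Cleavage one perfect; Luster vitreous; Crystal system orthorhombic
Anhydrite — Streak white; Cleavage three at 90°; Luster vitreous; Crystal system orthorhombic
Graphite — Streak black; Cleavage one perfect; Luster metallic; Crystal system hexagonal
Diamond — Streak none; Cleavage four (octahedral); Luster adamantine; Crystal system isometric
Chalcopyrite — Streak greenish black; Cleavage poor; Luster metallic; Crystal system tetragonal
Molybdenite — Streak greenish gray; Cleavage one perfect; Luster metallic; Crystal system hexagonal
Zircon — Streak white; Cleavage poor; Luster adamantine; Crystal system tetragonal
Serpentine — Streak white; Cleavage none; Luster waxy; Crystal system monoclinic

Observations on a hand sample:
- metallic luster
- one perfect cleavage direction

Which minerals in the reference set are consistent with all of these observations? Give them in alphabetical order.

Graphite, Molybdenite

Metallic luster: Galena, Graphite, Chalcopyrite, Molybdenite remain.
One perfect cleavage direction eliminates Galena, Chalcopyrite.
The minerals that satisfy all observations are Graphite, Molybdenite.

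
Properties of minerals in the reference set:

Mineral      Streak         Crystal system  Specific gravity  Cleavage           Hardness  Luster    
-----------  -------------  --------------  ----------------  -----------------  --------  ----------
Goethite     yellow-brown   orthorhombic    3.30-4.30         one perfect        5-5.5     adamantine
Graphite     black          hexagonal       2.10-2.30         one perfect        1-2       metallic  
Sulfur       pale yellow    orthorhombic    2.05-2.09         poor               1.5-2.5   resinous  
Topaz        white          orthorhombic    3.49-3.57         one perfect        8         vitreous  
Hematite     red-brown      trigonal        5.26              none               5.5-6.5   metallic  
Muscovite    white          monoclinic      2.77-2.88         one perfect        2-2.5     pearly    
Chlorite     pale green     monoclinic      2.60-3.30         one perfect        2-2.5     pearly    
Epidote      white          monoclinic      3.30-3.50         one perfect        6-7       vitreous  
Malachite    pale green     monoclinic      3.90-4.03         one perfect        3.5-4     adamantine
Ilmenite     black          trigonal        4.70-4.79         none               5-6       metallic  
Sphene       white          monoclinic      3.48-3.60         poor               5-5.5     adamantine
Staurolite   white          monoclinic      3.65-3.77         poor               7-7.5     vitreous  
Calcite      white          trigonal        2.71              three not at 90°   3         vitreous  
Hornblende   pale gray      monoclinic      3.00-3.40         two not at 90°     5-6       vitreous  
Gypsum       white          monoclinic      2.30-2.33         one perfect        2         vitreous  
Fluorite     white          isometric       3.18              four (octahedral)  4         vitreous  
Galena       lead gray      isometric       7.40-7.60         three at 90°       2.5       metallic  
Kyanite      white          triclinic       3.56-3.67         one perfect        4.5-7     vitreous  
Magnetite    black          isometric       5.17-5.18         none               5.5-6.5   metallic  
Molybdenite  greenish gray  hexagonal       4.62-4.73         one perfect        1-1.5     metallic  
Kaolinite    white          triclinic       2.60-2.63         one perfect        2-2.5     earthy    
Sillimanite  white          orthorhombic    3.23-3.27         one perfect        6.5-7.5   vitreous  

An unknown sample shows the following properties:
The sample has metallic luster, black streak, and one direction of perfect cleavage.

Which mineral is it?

Metallic luster: Graphite, Hematite, Ilmenite, Galena, Magnetite, Molybdenite remain.
Black streak rules out Hematite, Galena, Molybdenite.
One direction of perfect cleavage: only Graphite remains.
Graphite is the sole remaining match.

Graphite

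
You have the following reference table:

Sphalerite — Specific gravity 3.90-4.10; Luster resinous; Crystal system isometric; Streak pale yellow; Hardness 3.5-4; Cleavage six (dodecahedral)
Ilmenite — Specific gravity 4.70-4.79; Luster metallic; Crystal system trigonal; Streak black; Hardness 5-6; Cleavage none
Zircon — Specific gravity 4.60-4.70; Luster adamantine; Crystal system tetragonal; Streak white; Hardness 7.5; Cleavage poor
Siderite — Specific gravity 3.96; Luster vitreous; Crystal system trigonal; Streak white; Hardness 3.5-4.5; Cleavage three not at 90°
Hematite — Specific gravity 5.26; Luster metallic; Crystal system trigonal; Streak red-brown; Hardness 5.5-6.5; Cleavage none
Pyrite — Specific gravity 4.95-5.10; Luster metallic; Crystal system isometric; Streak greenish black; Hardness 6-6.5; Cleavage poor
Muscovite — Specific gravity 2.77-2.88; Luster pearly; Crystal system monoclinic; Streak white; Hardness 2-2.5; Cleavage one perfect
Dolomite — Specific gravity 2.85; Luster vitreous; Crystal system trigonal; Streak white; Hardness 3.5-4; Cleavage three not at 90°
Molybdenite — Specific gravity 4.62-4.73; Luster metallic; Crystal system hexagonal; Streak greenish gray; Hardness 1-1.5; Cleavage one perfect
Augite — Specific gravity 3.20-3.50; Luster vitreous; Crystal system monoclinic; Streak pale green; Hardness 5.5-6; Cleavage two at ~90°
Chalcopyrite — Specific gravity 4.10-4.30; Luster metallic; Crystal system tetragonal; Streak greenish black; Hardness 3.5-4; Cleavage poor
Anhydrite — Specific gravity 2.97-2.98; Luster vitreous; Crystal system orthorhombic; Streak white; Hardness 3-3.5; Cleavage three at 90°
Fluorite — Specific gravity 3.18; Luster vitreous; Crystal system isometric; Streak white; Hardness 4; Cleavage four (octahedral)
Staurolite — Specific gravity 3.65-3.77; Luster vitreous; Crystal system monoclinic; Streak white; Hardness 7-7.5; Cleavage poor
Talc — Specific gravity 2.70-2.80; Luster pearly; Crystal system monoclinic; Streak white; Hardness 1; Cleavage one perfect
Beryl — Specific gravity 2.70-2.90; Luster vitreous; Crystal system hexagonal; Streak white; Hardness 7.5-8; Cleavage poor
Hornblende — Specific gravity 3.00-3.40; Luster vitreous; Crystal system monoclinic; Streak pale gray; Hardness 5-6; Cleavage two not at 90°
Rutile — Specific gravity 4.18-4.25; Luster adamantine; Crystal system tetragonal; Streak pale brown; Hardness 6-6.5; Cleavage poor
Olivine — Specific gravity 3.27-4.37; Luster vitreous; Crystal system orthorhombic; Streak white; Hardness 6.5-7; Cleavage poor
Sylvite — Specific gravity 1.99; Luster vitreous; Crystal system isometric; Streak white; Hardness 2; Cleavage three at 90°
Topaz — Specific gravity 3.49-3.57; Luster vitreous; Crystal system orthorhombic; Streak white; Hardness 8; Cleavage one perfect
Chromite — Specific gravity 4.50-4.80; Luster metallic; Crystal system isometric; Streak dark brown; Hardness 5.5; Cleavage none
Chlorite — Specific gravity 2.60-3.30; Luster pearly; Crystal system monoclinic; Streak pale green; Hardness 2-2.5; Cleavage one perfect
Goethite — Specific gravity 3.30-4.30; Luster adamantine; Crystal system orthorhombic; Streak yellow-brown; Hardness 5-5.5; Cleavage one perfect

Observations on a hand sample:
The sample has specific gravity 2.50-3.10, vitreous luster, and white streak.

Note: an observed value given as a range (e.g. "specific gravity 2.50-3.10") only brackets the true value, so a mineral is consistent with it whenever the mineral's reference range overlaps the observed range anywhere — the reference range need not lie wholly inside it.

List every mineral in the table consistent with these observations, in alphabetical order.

Specific gravity 2.50-3.10 — leaves Muscovite, Dolomite, Anhydrite, Talc, Beryl, Hornblende, Chlorite.
Vitreous luster is inconsistent with Muscovite, Talc, Chlorite.
White streak is inconsistent with Hornblende.
The minerals that satisfy all observations are Anhydrite, Beryl, Dolomite.

Anhydrite, Beryl, Dolomite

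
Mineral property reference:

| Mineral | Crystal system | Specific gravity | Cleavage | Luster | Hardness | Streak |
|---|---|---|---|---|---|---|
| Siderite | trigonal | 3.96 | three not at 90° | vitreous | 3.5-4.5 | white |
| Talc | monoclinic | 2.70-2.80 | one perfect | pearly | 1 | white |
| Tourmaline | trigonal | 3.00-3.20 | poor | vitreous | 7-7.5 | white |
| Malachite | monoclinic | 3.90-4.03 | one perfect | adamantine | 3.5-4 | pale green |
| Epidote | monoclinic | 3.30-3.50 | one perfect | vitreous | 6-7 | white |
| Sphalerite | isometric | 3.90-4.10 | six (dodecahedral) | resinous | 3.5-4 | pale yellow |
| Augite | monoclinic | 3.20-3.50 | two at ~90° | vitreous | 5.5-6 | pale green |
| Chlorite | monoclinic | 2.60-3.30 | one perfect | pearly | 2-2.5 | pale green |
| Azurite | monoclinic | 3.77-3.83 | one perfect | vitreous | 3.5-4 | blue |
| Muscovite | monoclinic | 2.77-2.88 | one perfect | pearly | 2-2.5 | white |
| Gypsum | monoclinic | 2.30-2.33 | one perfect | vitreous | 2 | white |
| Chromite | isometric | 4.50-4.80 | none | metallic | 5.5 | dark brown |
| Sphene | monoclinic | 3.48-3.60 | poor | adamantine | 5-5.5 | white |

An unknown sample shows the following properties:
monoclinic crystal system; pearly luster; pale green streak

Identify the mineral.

Chlorite

Monoclinic crystal system excludes Siderite, Tourmaline, Sphalerite, Chromite.
Pearly luster — leaves Talc, Chlorite, Muscovite.
Pale green streak — Chlorite remains.
Chlorite is the sole remaining match.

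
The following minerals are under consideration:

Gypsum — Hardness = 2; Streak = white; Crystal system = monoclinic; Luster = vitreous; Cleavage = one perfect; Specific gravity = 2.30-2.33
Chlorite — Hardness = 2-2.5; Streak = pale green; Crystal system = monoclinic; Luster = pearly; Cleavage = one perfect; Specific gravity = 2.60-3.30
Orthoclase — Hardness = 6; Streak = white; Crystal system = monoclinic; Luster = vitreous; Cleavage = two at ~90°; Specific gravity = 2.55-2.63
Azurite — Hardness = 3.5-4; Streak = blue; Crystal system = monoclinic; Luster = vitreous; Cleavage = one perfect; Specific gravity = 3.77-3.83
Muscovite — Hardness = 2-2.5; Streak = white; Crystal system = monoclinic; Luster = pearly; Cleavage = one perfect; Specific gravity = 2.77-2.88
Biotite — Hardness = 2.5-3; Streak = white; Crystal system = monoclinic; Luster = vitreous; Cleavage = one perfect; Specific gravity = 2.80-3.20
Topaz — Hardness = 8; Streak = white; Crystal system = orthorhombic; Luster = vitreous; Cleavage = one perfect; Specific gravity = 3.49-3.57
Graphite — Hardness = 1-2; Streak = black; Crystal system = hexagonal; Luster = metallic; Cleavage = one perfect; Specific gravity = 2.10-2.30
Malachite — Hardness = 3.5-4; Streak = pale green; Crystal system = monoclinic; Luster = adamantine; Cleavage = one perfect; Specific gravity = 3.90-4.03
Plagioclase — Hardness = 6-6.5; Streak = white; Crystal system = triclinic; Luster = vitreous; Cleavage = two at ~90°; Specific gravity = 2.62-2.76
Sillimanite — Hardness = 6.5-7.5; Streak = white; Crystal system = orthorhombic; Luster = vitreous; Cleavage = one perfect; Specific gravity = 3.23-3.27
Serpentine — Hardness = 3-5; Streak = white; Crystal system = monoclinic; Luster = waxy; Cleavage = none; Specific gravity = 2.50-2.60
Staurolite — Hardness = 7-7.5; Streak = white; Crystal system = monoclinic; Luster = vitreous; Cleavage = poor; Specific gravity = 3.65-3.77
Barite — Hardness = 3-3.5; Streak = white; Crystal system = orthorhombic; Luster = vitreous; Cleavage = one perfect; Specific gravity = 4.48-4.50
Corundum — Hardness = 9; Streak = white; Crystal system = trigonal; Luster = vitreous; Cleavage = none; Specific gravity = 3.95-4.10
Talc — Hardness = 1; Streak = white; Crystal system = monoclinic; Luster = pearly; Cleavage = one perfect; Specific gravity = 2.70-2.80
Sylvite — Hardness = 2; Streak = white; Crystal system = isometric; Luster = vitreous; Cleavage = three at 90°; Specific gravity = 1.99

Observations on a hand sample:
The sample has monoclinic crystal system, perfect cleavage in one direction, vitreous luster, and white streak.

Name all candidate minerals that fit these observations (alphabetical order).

Monoclinic crystal system: Gypsum, Chlorite, Orthoclase, Azurite, Muscovite, Biotite, Malachite, Serpentine, Staurolite, Talc remain.
Perfect cleavage in one direction eliminates Orthoclase, Serpentine, Staurolite.
Vitreous luster: only Gypsum, Azurite, Biotite remain.
White streak is inconsistent with Azurite.
Remaining candidates: Biotite, Gypsum.

Biotite, Gypsum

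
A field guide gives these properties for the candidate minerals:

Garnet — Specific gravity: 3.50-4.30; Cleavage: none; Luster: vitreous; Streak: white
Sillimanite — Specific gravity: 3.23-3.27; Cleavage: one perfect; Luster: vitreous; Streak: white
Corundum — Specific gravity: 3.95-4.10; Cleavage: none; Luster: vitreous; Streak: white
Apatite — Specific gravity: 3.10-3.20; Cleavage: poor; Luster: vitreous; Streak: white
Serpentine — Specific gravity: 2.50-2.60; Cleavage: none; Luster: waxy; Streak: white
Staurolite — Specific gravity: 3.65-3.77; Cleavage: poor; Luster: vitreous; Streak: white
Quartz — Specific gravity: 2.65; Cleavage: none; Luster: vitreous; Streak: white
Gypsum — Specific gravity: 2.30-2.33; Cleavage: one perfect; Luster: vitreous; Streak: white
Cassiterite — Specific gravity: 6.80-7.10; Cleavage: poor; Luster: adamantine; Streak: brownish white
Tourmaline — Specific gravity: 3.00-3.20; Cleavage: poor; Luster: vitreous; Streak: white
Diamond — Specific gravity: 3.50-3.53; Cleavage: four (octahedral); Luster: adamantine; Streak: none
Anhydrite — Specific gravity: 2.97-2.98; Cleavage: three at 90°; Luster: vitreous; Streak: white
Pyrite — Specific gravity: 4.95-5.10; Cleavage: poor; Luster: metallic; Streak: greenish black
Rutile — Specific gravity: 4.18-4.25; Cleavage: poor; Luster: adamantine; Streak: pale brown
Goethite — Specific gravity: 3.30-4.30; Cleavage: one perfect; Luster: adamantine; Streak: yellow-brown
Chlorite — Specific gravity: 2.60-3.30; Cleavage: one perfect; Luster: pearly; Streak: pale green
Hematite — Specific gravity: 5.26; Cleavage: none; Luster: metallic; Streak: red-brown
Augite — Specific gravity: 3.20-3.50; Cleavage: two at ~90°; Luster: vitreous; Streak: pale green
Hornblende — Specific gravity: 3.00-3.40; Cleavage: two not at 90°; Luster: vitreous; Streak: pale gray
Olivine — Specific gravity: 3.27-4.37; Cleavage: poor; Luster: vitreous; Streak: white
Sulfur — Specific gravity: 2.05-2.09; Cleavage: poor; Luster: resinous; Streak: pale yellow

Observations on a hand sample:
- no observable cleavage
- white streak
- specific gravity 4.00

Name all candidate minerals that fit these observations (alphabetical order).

No observable cleavage — leaves Garnet, Corundum, Serpentine, Quartz, Hematite.
White streak is inconsistent with Hematite.
Specific gravity 4.00 rules out Serpentine, Quartz.
The minerals that satisfy all observations are Corundum, Garnet.

Corundum, Garnet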